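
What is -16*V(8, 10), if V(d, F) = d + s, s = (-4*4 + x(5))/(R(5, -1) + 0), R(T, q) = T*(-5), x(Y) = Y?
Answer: -3376/25 ≈ -135.04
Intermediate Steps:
R(T, q) = -5*T
s = 11/25 (s = (-4*4 + 5)/(-5*5 + 0) = (-16 + 5)/(-25 + 0) = -11/(-25) = -11*(-1/25) = 11/25 ≈ 0.44000)
V(d, F) = 11/25 + d (V(d, F) = d + 11/25 = 11/25 + d)
-16*V(8, 10) = -16*(11/25 + 8) = -16*211/25 = -3376/25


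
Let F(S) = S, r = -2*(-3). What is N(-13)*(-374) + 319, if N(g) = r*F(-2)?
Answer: 4807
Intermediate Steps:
r = 6
N(g) = -12 (N(g) = 6*(-2) = -12)
N(-13)*(-374) + 319 = -12*(-374) + 319 = 4488 + 319 = 4807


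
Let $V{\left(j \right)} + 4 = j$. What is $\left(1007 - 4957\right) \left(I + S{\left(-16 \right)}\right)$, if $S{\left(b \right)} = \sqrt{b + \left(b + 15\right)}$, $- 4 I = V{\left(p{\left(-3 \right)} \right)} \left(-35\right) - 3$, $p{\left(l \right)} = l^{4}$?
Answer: $-2664275 - 3950 i \sqrt{17} \approx -2.6643 \cdot 10^{6} - 16286.0 i$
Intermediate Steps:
$V{\left(j \right)} = -4 + j$
$I = \frac{1349}{2}$ ($I = - \frac{\left(-4 + \left(-3\right)^{4}\right) \left(-35\right) - 3}{4} = - \frac{\left(-4 + 81\right) \left(-35\right) - 3}{4} = - \frac{77 \left(-35\right) - 3}{4} = - \frac{-2695 - 3}{4} = \left(- \frac{1}{4}\right) \left(-2698\right) = \frac{1349}{2} \approx 674.5$)
$S{\left(b \right)} = \sqrt{15 + 2 b}$ ($S{\left(b \right)} = \sqrt{b + \left(15 + b\right)} = \sqrt{15 + 2 b}$)
$\left(1007 - 4957\right) \left(I + S{\left(-16 \right)}\right) = \left(1007 - 4957\right) \left(\frac{1349}{2} + \sqrt{15 + 2 \left(-16\right)}\right) = - 3950 \left(\frac{1349}{2} + \sqrt{15 - 32}\right) = - 3950 \left(\frac{1349}{2} + \sqrt{-17}\right) = - 3950 \left(\frac{1349}{2} + i \sqrt{17}\right) = -2664275 - 3950 i \sqrt{17}$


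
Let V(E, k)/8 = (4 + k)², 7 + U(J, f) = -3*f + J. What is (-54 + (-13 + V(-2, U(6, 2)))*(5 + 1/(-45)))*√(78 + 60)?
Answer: 10786*√138/45 ≈ 2815.7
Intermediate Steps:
U(J, f) = -7 + J - 3*f (U(J, f) = -7 + (-3*f + J) = -7 + (J - 3*f) = -7 + J - 3*f)
V(E, k) = 8*(4 + k)²
(-54 + (-13 + V(-2, U(6, 2)))*(5 + 1/(-45)))*√(78 + 60) = (-54 + (-13 + 8*(4 + (-7 + 6 - 3*2))²)*(5 + 1/(-45)))*√(78 + 60) = (-54 + (-13 + 8*(4 + (-7 + 6 - 6))²)*(5 - 1/45))*√138 = (-54 + (-13 + 8*(4 - 7)²)*(224/45))*√138 = (-54 + (-13 + 8*(-3)²)*(224/45))*√138 = (-54 + (-13 + 8*9)*(224/45))*√138 = (-54 + (-13 + 72)*(224/45))*√138 = (-54 + 59*(224/45))*√138 = (-54 + 13216/45)*√138 = 10786*√138/45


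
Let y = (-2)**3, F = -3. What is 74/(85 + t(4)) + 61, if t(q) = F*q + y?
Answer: 4039/65 ≈ 62.138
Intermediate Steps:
y = -8
t(q) = -8 - 3*q (t(q) = -3*q - 8 = -8 - 3*q)
74/(85 + t(4)) + 61 = 74/(85 + (-8 - 3*4)) + 61 = 74/(85 + (-8 - 12)) + 61 = 74/(85 - 20) + 61 = 74/65 + 61 = 4039/65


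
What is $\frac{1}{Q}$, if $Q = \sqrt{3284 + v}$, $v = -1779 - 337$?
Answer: $\frac{\sqrt{73}}{292} \approx 0.02926$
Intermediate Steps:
$v = -2116$ ($v = -1779 - 337 = -2116$)
$Q = 4 \sqrt{73}$ ($Q = \sqrt{3284 - 2116} = \sqrt{1168} = 4 \sqrt{73} \approx 34.176$)
$\frac{1}{Q} = \frac{1}{4 \sqrt{73}} = \frac{\sqrt{73}}{292}$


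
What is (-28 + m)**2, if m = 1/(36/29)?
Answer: 958441/1296 ≈ 739.54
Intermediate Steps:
m = 29/36 (m = 1/(36*(1/29)) = 1/(36/29) = 29/36 ≈ 0.80556)
(-28 + m)**2 = (-28 + 29/36)**2 = (-979/36)**2 = 958441/1296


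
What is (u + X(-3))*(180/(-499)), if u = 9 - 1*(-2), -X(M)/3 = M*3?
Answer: -6840/499 ≈ -13.707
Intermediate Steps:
X(M) = -9*M (X(M) = -3*M*3 = -9*M)
u = 11 (u = 9 + 2 = 11)
(u + X(-3))*(180/(-499)) = (11 - 9*(-3))*(180/(-499)) = (11 + 27)*(180*(-1/499)) = 38*(-180/499) = -6840/499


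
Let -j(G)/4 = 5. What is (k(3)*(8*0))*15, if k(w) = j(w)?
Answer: 0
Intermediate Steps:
j(G) = -20 (j(G) = -4*5 = -20)
k(w) = -20
(k(3)*(8*0))*15 = -160*0*15 = -20*0*15 = 0*15 = 0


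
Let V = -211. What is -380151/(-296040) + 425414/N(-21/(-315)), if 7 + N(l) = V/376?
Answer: -15784064667089/280547240 ≈ -56262.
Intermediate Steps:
N(l) = -2843/376 (N(l) = -7 - 211/376 = -2843/376)
-380151/(-296040) + 425414/N(-21/(-315)) = -380151/(-296040) + 425414/(-2843/376) = -380151*(-1/296040) + 425414*(-376/2843) = 126717/98680 - 159955664/2843 = -15784064667089/280547240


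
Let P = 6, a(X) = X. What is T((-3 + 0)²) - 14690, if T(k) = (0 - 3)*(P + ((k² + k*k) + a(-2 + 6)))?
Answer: -15206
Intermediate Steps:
T(k) = -30 - 6*k² (T(k) = (0 - 3)*(6 + ((k² + k*k) + (-2 + 6))) = -3*(6 + ((k² + k²) + 4)) = -3*(6 + (2*k² + 4)) = -3*(6 + (4 + 2*k²)) = -3*(10 + 2*k²) = -30 - 6*k²)
T((-3 + 0)²) - 14690 = (-30 - 6*(-3 + 0)⁴) - 14690 = (-30 - 6*((-3)²)²) - 14690 = (-30 - 6*9²) - 14690 = (-30 - 6*81) - 14690 = (-30 - 486) - 14690 = -516 - 14690 = -15206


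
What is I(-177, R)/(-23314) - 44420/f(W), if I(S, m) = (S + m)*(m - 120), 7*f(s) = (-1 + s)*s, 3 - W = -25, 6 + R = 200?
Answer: -129467968/314739 ≈ -411.35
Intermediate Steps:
R = 194 (R = -6 + 200 = 194)
W = 28 (W = 3 - 1*(-25) = 3 + 25 = 28)
f(s) = s*(-1 + s)/7 (f(s) = ((-1 + s)*s)/7 = (s*(-1 + s))/7 = s*(-1 + s)/7)
I(S, m) = (-120 + m)*(S + m) (I(S, m) = (S + m)*(-120 + m) = (-120 + m)*(S + m))
I(-177, R)/(-23314) - 44420/f(W) = (194**2 - 120*(-177) - 120*194 - 177*194)/(-23314) - 44420*1/(4*(-1 + 28)) = (37636 + 21240 - 23280 - 34338)*(-1/23314) - 44420/((1/7)*28*27) = 1258*(-1/23314) - 44420/108 = -629/11657 - 44420*1/108 = -629/11657 - 11105/27 = -129467968/314739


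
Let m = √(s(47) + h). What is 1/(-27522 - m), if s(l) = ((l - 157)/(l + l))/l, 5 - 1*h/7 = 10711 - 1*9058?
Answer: -60796098/1673255692235 + 47*I*√25483079/1673255692235 ≈ -3.6334e-5 + 1.418e-7*I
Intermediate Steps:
h = -11536 (h = 35 - 7*(10711 - 1*9058) = 35 - 7*(10711 - 9058) = 35 - 7*1653 = 35 - 11571 = -11536)
s(l) = (-157 + l)/(2*l²) (s(l) = ((-157 + l)/((2*l)))/l = ((-157 + l)*(1/(2*l)))/l = ((-157 + l)/(2*l))/l = (-157 + l)/(2*l²))
m = I*√25483079/47 (m = √((½)*(-157 + 47)/47² - 11536) = √((½)*(1/2209)*(-110) - 11536) = √(-55/2209 - 11536) = √(-25483079/2209) = I*√25483079/47 ≈ 107.41*I)
1/(-27522 - m) = 1/(-27522 - I*√25483079/47)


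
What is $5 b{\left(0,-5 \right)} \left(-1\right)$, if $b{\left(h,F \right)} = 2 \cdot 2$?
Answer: $-20$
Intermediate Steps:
$b{\left(h,F \right)} = 4$
$5 b{\left(0,-5 \right)} \left(-1\right) = 5 \cdot 4 \left(-1\right) = 20 \left(-1\right) = -20$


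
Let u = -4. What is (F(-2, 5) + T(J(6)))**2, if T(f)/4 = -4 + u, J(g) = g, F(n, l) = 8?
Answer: 576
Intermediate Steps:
T(f) = -32 (T(f) = 4*(-4 - 4) = 4*(-8) = -32)
(F(-2, 5) + T(J(6)))**2 = (8 - 32)**2 = (-24)**2 = 576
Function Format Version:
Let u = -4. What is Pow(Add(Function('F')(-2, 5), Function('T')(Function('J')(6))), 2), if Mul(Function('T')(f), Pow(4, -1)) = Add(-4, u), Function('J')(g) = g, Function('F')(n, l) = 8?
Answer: 576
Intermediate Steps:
Function('T')(f) = -32 (Function('T')(f) = Mul(4, Add(-4, -4)) = Mul(4, -8) = -32)
Pow(Add(Function('F')(-2, 5), Function('T')(Function('J')(6))), 2) = Pow(Add(8, -32), 2) = Pow(-24, 2) = 576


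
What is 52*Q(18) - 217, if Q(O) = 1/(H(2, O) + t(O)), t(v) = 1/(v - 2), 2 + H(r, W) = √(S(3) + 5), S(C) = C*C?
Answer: -543399/2623 + 13312*√14/2623 ≈ -188.18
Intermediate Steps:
S(C) = C²
H(r, W) = -2 + √14 (H(r, W) = -2 + √(3² + 5) = -2 + √(9 + 5) = -2 + √14)
t(v) = 1/(-2 + v)
Q(O) = 1/(-2 + √14 + 1/(-2 + O)) (Q(O) = 1/((-2 + √14) + 1/(-2 + O)) = 1/(-2 + √14 + 1/(-2 + O)))
52*Q(18) - 217 = 52*((-2 + 18)/(1 + (-2 + 18)*(-2 + √14))) - 217 = 52*(16/(1 + 16*(-2 + √14))) - 217 = 52*(16/(1 + (-32 + 16*√14))) - 217 = 52*(16/(-31 + 16*√14)) - 217 = 832/(-31 + 16*√14) - 217 = -217 + 832/(-31 + 16*√14)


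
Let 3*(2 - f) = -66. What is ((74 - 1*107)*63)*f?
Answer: -49896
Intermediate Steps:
f = 24 (f = 2 - ⅓*(-66) = 2 + 22 = 24)
((74 - 1*107)*63)*f = ((74 - 1*107)*63)*24 = ((74 - 107)*63)*24 = -33*63*24 = -2079*24 = -49896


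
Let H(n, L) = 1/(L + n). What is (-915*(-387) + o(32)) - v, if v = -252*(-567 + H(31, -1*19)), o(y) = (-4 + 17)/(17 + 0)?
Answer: 3591127/17 ≈ 2.1124e+5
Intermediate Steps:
o(y) = 13/17
v = 142863 (v = -252*(-567 + 1/(-1*19 + 31)) = -252*(-567 + 1/(-19 + 31)) = -252*(-567 + 1/12) = -252*(-6803/12) = 142863)
(-915*(-387) + o(32)) - v = (-915*(-387) + 13/17) - 1*142863 = (354105 + 13/17) - 142863 = 6019798/17 - 142863 = 3591127/17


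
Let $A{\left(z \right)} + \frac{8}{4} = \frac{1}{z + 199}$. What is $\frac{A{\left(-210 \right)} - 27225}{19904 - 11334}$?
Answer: $- \frac{149749}{47135} \approx -3.177$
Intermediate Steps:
$A{\left(z \right)} = -2 + \frac{1}{199 + z}$ ($A{\left(z \right)} = -2 + \frac{1}{z + 199} = -2 + \frac{1}{199 + z}$)
$\frac{A{\left(-210 \right)} - 27225}{19904 - 11334} = \frac{\frac{-397 - -420}{199 - 210} - 27225}{19904 - 11334} = \frac{\frac{-397 + 420}{-11} - 27225}{8570} = \left(\left(- \frac{1}{11}\right) 23 - 27225\right) \frac{1}{8570} = \left(- \frac{23}{11} - 27225\right) \frac{1}{8570} = \left(- \frac{299498}{11}\right) \frac{1}{8570} = - \frac{149749}{47135}$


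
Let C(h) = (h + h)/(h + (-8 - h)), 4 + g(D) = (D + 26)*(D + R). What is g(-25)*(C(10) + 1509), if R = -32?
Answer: -183793/2 ≈ -91897.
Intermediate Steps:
g(D) = -4 + (-32 + D)*(26 + D) (g(D) = -4 + (D + 26)*(D - 32) = -4 + (26 + D)*(-32 + D) = -4 + (-32 + D)*(26 + D))
C(h) = -h/4 (C(h) = (2*h)/(-8) = (2*h)*(-1/8) = -h/4)
g(-25)*(C(10) + 1509) = (-836 + (-25)**2 - 6*(-25))*(-1/4*10 + 1509) = (-836 + 625 + 150)*(-5/2 + 1509) = -61*3013/2 = -183793/2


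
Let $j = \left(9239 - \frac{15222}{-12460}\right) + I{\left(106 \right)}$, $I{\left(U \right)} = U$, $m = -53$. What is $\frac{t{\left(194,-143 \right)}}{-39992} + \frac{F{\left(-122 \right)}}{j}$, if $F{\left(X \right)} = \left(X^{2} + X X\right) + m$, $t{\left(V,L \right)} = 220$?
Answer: $\frac{615890589415}{194051052026} \approx 3.1739$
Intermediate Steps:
$F{\left(X \right)} = -53 + 2 X^{2}$ ($F{\left(X \right)} = \left(X^{2} + X X\right) - 53 = \left(X^{2} + X^{2}\right) - 53 = 2 X^{2} - 53 = -53 + 2 X^{2}$)
$j = \frac{58226961}{6230}$ ($j = \left(9239 - \frac{15222}{-12460}\right) + 106 = \left(9239 - - \frac{7611}{6230}\right) + 106 = \left(9239 + \frac{7611}{6230}\right) + 106 = \frac{57566581}{6230} + 106 = \frac{58226961}{6230} \approx 9346.2$)
$\frac{t{\left(194,-143 \right)}}{-39992} + \frac{F{\left(-122 \right)}}{j} = \frac{220}{-39992} + \frac{-53 + 2 \left(-122\right)^{2}}{\frac{58226961}{6230}} = 220 \left(- \frac{1}{39992}\right) + \left(-53 + 2 \cdot 14884\right) \frac{6230}{58226961} = - \frac{55}{9998} + \left(-53 + 29768\right) \frac{6230}{58226961} = - \frac{55}{9998} + 29715 \cdot \frac{6230}{58226961} = - \frac{55}{9998} + \frac{61708150}{19408987} = \frac{615890589415}{194051052026}$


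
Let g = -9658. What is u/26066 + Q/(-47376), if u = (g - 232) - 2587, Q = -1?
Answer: -295542143/617451408 ≈ -0.47865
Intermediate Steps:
u = -12477 (u = (-9658 - 232) - 2587 = -9890 - 2587 = -12477)
u/26066 + Q/(-47376) = -12477/26066 - 1/(-47376) = -12477*1/26066 - 1*(-1/47376) = -12477/26066 + 1/47376 = -295542143/617451408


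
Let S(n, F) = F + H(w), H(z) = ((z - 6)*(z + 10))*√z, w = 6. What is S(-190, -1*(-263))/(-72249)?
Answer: -263/72249 ≈ -0.0036402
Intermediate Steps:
H(z) = √z*(-6 + z)*(10 + z) (H(z) = ((-6 + z)*(10 + z))*√z = √z*(-6 + z)*(10 + z))
S(n, F) = F (S(n, F) = F + √6*(-60 + 6² + 4*6) = F + √6*(-60 + 36 + 24) = F + √6*0 = F + 0 = F)
S(-190, -1*(-263))/(-72249) = -1*(-263)/(-72249) = 263*(-1/72249) = -263/72249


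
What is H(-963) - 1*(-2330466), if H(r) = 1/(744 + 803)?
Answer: 3605230903/1547 ≈ 2.3305e+6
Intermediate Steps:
H(r) = 1/1547
H(-963) - 1*(-2330466) = 1/1547 - 1*(-2330466) = 1/1547 + 2330466 = 3605230903/1547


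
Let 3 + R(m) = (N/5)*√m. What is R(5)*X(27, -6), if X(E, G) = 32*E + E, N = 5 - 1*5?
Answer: -2673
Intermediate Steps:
N = 0 (N = 5 - 5 = 0)
X(E, G) = 33*E
R(m) = -3 (R(m) = -3 + (0/5)*√m = -3 + (0*(⅕))*√m = -3 + 0*√m = -3 + 0 = -3)
R(5)*X(27, -6) = -99*27 = -3*891 = -2673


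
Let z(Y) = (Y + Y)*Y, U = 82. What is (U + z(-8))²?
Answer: 44100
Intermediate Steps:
z(Y) = 2*Y² (z(Y) = (2*Y)*Y = 2*Y²)
(U + z(-8))² = (82 + 2*(-8)²)² = (82 + 2*64)² = (82 + 128)² = 210² = 44100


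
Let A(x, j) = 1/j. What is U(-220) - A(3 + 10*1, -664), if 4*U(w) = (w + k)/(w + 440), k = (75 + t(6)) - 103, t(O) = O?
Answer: -227/830 ≈ -0.27349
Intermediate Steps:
k = -22 (k = (75 + 6) - 103 = 81 - 103 = -22)
U(w) = (-22 + w)/(4*(440 + w)) (U(w) = ((w - 22)/(w + 440))/4 = ((-22 + w)/(440 + w))/4 = (-22 + w)/(4*(440 + w)))
U(-220) - A(3 + 10*1, -664) = (-22 - 220)/(4*(440 - 220)) - 1/(-664) = (¼)*(-242)/220 - 1*(-1/664) = (¼)*(1/220)*(-242) + 1/664 = -11/40 + 1/664 = -227/830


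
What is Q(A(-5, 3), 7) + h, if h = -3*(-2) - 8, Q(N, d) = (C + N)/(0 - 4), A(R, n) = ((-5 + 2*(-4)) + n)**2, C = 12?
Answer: -30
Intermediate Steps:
A(R, n) = (-13 + n)**2 (A(R, n) = ((-5 - 8) + n)**2 = (-13 + n)**2)
Q(N, d) = -3 - N/4 (Q(N, d) = (12 + N)/(0 - 4) = (12 + N)/(-4) = (12 + N)*(-1/4) = -3 - N/4)
h = -2 (h = 6 - 8 = -2)
Q(A(-5, 3), 7) + h = (-3 - (-13 + 3)**2/4) - 2 = (-3 - 1/4*(-10)**2) - 2 = (-3 - 1/4*100) - 2 = (-3 - 25) - 2 = -28 - 2 = -30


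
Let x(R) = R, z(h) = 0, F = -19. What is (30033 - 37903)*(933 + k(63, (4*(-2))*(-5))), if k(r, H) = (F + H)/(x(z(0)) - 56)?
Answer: -29359035/4 ≈ -7.3398e+6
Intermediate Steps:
k(r, H) = 19/56 - H/56 (k(r, H) = (-19 + H)/(0 - 56) = (-19 + H)/(-56) = (-19 + H)*(-1/56) = 19/56 - H/56)
(30033 - 37903)*(933 + k(63, (4*(-2))*(-5))) = (30033 - 37903)*(933 + (19/56 - 4*(-2)*(-5)/56)) = -7870*(933 + (19/56 - (-1)*(-5)/7)) = -7870*(933 + (19/56 - 1/56*40)) = -7870*(933 + (19/56 - 5/7)) = -7870*(933 - 3/8) = -7870*7461/8 = -29359035/4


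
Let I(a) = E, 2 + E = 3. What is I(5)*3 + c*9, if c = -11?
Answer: -96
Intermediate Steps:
E = 1 (E = -2 + 3 = 1)
I(a) = 1
I(5)*3 + c*9 = 1*3 - 11*9 = 3 - 99 = -96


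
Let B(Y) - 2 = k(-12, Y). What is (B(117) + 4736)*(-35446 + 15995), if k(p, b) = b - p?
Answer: -94668017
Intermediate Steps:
B(Y) = 14 + Y (B(Y) = 2 + (Y - 1*(-12)) = 2 + (Y + 12) = 2 + (12 + Y) = 14 + Y)
(B(117) + 4736)*(-35446 + 15995) = ((14 + 117) + 4736)*(-35446 + 15995) = (131 + 4736)*(-19451) = 4867*(-19451) = -94668017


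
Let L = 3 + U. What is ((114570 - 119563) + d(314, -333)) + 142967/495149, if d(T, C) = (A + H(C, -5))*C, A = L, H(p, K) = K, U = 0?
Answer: -2142366756/495149 ≈ -4326.7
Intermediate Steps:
L = 3 (L = 3 + 0 = 3)
A = 3
d(T, C) = -2*C (d(T, C) = (3 - 5)*C = -2*C)
((114570 - 119563) + d(314, -333)) + 142967/495149 = ((114570 - 119563) - 2*(-333)) + 142967/495149 = (-4993 + 666) + 142967*(1/495149) = -4327 + 142967/495149 = -2142366756/495149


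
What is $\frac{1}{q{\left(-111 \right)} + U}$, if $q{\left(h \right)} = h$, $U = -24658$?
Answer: $- \frac{1}{24769} \approx -4.0373 \cdot 10^{-5}$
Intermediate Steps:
$\frac{1}{q{\left(-111 \right)} + U} = \frac{1}{-111 - 24658} = \frac{1}{-24769} = - \frac{1}{24769}$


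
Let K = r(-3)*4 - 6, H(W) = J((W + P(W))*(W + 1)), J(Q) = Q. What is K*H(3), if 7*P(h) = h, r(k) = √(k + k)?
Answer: -576/7 + 384*I*√6/7 ≈ -82.286 + 134.37*I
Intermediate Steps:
r(k) = √2*√k (r(k) = √(2*k) = √2*√k)
P(h) = h/7
H(W) = 8*W*(1 + W)/7 (H(W) = (W + W/7)*(W + 1) = (8*W/7)*(1 + W) = 8*W*(1 + W)/7)
K = -6 + 4*I*√6 (K = (√2*√(-3))*4 - 6 = (√2*(I*√3))*4 - 6 = (I*√6)*4 - 6 = 4*I*√6 - 6 = -6 + 4*I*√6 ≈ -6.0 + 9.798*I)
K*H(3) = (-6 + 4*I*√6)*((8/7)*3*(1 + 3)) = (-6 + 4*I*√6)*((8/7)*3*4) = (-6 + 4*I*√6)*(96/7) = -576/7 + 384*I*√6/7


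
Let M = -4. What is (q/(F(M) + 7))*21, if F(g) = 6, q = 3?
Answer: 63/13 ≈ 4.8462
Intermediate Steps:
(q/(F(M) + 7))*21 = (3/(6 + 7))*21 = (3/13)*21 = 63/13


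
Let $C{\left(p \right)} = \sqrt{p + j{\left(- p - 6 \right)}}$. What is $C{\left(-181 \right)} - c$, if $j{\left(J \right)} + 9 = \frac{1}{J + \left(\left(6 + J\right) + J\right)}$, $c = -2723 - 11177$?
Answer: $13900 + \frac{i \sqrt{5952451}}{177} \approx 13900.0 + 13.784 i$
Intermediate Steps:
$c = -13900$
$j{\left(J \right)} = -9 + \frac{1}{6 + 3 J}$ ($j{\left(J \right)} = -9 + \frac{1}{J + \left(\left(6 + J\right) + J\right)} = -9 + \frac{1}{J + \left(6 + 2 J\right)} = -9 + \frac{1}{6 + 3 J}$)
$C{\left(p \right)} = \sqrt{p + \frac{109 + 27 p}{3 \left(-4 - p\right)}}$ ($C{\left(p \right)} = \sqrt{p + \frac{-53 - 27 \left(- p - 6\right)}{3 \left(2 - \left(6 + p\right)\right)}} = \sqrt{p + \frac{-53 - 27 \left(-6 - p\right)}{3 \left(2 - \left(6 + p\right)\right)}} = \sqrt{p + \frac{-53 + \left(162 + 27 p\right)}{3 \left(-4 - p\right)}} = \sqrt{p + \frac{109 + 27 p}{3 \left(-4 - p\right)}}$)
$C{\left(-181 \right)} - c = \frac{\sqrt{3} \sqrt{\frac{-109 - -2715 + 3 \left(-181\right)^{2}}{4 - 181}}}{3} - -13900 = \frac{\sqrt{3} \sqrt{\frac{-109 + 2715 + 3 \cdot 32761}{-177}}}{3} + 13900 = \frac{\sqrt{3} \sqrt{- \frac{-109 + 2715 + 98283}{177}}}{3} + 13900 = \frac{\sqrt{3} \sqrt{\left(- \frac{1}{177}\right) 100889}}{3} + 13900 = \frac{\sqrt{3} \sqrt{- \frac{100889}{177}}}{3} + 13900 = \frac{\sqrt{3} \frac{i \sqrt{17857353}}{177}}{3} + 13900 = \frac{i \sqrt{5952451}}{177} + 13900 = 13900 + \frac{i \sqrt{5952451}}{177}$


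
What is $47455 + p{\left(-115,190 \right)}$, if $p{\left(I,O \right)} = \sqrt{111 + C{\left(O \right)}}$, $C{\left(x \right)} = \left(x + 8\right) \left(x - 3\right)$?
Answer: $47455 + \sqrt{37137} \approx 47648.0$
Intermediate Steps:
$C{\left(x \right)} = \left(-3 + x\right) \left(8 + x\right)$ ($C{\left(x \right)} = \left(8 + x\right) \left(-3 + x\right) = \left(-3 + x\right) \left(8 + x\right)$)
$p{\left(I,O \right)} = \sqrt{87 + O^{2} + 5 O}$ ($p{\left(I,O \right)} = \sqrt{111 + \left(-24 + O^{2} + 5 O\right)} = \sqrt{87 + O^{2} + 5 O}$)
$47455 + p{\left(-115,190 \right)} = 47455 + \sqrt{87 + 190^{2} + 5 \cdot 190} = 47455 + \sqrt{87 + 36100 + 950} = 47455 + \sqrt{37137}$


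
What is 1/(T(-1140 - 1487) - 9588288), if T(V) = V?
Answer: -1/9590915 ≈ -1.0427e-7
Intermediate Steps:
1/(T(-1140 - 1487) - 9588288) = 1/((-1140 - 1487) - 9588288) = 1/(-2627 - 9588288) = 1/(-9590915) = -1/9590915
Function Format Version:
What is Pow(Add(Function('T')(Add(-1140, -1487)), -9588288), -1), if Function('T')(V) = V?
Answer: Rational(-1, 9590915) ≈ -1.0427e-7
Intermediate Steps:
Pow(Add(Function('T')(Add(-1140, -1487)), -9588288), -1) = Pow(Add(Add(-1140, -1487), -9588288), -1) = Pow(Add(-2627, -9588288), -1) = Pow(-9590915, -1) = Rational(-1, 9590915)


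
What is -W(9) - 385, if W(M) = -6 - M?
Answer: -370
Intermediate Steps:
-W(9) - 385 = -(-6 - 1*9) - 385 = -(-6 - 9) - 385 = -1*(-15) - 385 = 15 - 385 = -370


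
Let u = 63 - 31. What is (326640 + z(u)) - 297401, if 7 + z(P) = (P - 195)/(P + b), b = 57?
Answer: 2601485/89 ≈ 29230.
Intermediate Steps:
u = 32
z(P) = -7 + (-195 + P)/(57 + P) (z(P) = -7 + (P - 195)/(P + 57) = -7 + (-195 + P)/(57 + P))
(326640 + z(u)) - 297401 = (326640 + 6*(-99 - 1*32)/(57 + 32)) - 297401 = (326640 + 6*(-99 - 32)/89) - 297401 = (326640 + 6*(1/89)*(-131)) - 297401 = (326640 - 786/89) - 297401 = 29070174/89 - 297401 = 2601485/89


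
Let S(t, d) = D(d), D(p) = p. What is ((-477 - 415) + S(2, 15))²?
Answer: 769129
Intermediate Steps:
S(t, d) = d
((-477 - 415) + S(2, 15))² = ((-477 - 415) + 15)² = (-892 + 15)² = (-877)² = 769129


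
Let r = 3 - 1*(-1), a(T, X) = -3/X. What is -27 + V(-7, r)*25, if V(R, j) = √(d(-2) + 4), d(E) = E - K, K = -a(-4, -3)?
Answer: -27 + 25*√3 ≈ 16.301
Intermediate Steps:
r = 4 (r = 3 + 1 = 4)
K = -1 (K = -(-3)/(-3) = -(-3)*(-1)/3 = -1*1 = -1)
d(E) = 1 + E (d(E) = E - 1*(-1) = E + 1 = 1 + E)
V(R, j) = √3 (V(R, j) = √((1 - 2) + 4) = √(-1 + 4) = √3)
-27 + V(-7, r)*25 = -27 + √3*25 = -27 + 25*√3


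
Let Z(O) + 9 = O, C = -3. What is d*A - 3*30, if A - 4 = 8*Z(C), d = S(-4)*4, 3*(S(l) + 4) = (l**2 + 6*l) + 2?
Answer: 2118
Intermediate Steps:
S(l) = -10/3 + 2*l + l**2/3 (S(l) = -4 + ((l**2 + 6*l) + 2)/3 = -4 + (2 + l**2 + 6*l)/3 = -4 + (2/3 + 2*l + l**2/3) = -10/3 + 2*l + l**2/3)
Z(O) = -9 + O
d = -24 (d = (-10/3 + 2*(-4) + (1/3)*(-4)**2)*4 = (-10/3 - 8 + (1/3)*16)*4 = (-10/3 - 8 + 16/3)*4 = -6*4 = -24)
A = -92 (A = 4 + 8*(-9 - 3) = 4 + 8*(-12) = 4 - 96 = -92)
d*A - 3*30 = -24*(-92) - 3*30 = 2208 - 90 = 2118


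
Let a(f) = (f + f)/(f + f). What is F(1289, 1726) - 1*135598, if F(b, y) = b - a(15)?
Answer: -134310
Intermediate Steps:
a(f) = 1 (a(f) = (2*f)/((2*f)) = (2*f)*(1/(2*f)) = 1)
F(b, y) = -1 + b (F(b, y) = b - 1*1 = b - 1 = -1 + b)
F(1289, 1726) - 1*135598 = (-1 + 1289) - 1*135598 = 1288 - 135598 = -134310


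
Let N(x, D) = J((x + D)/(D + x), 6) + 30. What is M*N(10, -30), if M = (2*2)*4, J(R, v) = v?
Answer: 576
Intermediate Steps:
N(x, D) = 36 (N(x, D) = 6 + 30 = 36)
M = 16 (M = 4*4 = 16)
M*N(10, -30) = 16*36 = 576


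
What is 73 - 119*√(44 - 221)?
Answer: 73 - 119*I*√177 ≈ 73.0 - 1583.2*I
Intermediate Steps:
73 - 119*√(44 - 221) = 73 - 119*I*√177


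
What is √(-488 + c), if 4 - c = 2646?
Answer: I*√3130 ≈ 55.946*I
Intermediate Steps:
c = -2642 (c = 4 - 1*2646 = 4 - 2646 = -2642)
√(-488 + c) = √(-488 - 2642) = √(-3130) = I*√3130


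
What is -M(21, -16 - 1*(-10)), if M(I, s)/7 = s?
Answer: 42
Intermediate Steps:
M(I, s) = 7*s
-M(21, -16 - 1*(-10)) = -7*(-16 - 1*(-10)) = -7*(-16 + 10) = -7*(-6) = -1*(-42) = 42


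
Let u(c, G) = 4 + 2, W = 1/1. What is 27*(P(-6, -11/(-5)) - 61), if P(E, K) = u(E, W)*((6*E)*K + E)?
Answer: -77247/5 ≈ -15449.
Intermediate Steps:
W = 1
u(c, G) = 6
P(E, K) = 6*E + 36*E*K (P(E, K) = 6*((6*E)*K + E) = 6*(6*E*K + E) = 6*(E + 6*E*K) = 6*E + 36*E*K)
27*(P(-6, -11/(-5)) - 61) = 27*(6*(-6)*(1 + 6*(-11/(-5))) - 61) = 27*(6*(-6)*(1 + 6*(-11*(-⅕))) - 61) = 27*(6*(-6)*(1 + 6*(11/5)) - 61) = 27*(6*(-6)*(1 + 66/5) - 61) = 27*(6*(-6)*(71/5) - 61) = 27*(-2556/5 - 61) = 27*(-2861/5) = -77247/5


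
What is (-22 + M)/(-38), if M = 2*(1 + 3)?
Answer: 7/19 ≈ 0.36842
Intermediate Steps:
M = 8 (M = 2*4 = 8)
(-22 + M)/(-38) = (-22 + 8)/(-38) = -14*(-1/38) = 7/19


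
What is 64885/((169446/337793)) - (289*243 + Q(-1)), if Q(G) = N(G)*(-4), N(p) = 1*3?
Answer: 10020047915/169446 ≈ 59134.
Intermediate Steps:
N(p) = 3
Q(G) = -12 (Q(G) = 3*(-4) = -12)
64885/((169446/337793)) - (289*243 + Q(-1)) = 64885/((169446/337793)) - (289*243 - 12) = 64885/((169446*(1/337793))) - (70227 - 12) = 64885/(169446/337793) - 1*70215 = 64885*(337793/169446) - 70215 = 21917698805/169446 - 70215 = 10020047915/169446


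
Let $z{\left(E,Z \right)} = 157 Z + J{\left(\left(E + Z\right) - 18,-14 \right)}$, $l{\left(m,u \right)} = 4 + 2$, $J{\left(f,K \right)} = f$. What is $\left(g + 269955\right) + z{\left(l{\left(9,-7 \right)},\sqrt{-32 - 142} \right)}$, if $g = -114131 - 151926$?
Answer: $3886 + 158 i \sqrt{174} \approx 3886.0 + 2084.2 i$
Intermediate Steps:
$g = -266057$ ($g = -114131 - 151926 = -266057$)
$l{\left(m,u \right)} = 6$
$z{\left(E,Z \right)} = -18 + E + 158 Z$ ($z{\left(E,Z \right)} = 157 Z - \left(18 - E - Z\right) = 157 Z + \left(-18 + E + Z\right) = -18 + E + 158 Z$)
$\left(g + 269955\right) + z{\left(l{\left(9,-7 \right)},\sqrt{-32 - 142} \right)} = \left(-266057 + 269955\right) + \left(-18 + 6 + 158 \sqrt{-32 - 142}\right) = 3898 + \left(-18 + 6 + 158 \sqrt{-174}\right) = 3898 + \left(-18 + 6 + 158 i \sqrt{174}\right) = 3898 - \left(12 - 158 i \sqrt{174}\right) = 3886 + 158 i \sqrt{174}$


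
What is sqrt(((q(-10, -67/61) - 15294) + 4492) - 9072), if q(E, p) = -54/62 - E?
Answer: I*sqrt(19090141)/31 ≈ 140.94*I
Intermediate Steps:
q(E, p) = -27/31 - E (q(E, p) = -54*1/62 - E = -27/31 - E)
sqrt(((q(-10, -67/61) - 15294) + 4492) - 9072) = sqrt((((-27/31 - 1*(-10)) - 15294) + 4492) - 9072) = sqrt((((-27/31 + 10) - 15294) + 4492) - 9072) = sqrt(((283/31 - 15294) + 4492) - 9072) = sqrt((-473831/31 + 4492) - 9072) = sqrt(-334579/31 - 9072) = sqrt(-615811/31) = I*sqrt(19090141)/31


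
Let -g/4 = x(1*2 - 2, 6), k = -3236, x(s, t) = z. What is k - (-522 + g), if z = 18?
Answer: -2642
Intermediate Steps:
x(s, t) = 18
g = -72 (g = -4*18 = -72)
k - (-522 + g) = -3236 - (-522 - 72) = -3236 - 1*(-594) = -3236 + 594 = -2642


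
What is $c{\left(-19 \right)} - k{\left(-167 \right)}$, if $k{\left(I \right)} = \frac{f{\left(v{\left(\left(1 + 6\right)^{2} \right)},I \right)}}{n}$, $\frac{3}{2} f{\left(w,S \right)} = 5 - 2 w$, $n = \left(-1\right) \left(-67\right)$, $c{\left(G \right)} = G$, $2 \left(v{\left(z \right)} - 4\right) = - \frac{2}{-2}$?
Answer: $- \frac{3811}{201} \approx -18.96$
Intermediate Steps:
$v{\left(z \right)} = \frac{9}{2}$ ($v{\left(z \right)} = 4 + \frac{\left(-2\right) \frac{1}{-2}}{2} = 4 + \frac{\left(-2\right) \left(- \frac{1}{2}\right)}{2} = 4 + \frac{1}{2} \cdot 1 = 4 + \frac{1}{2} = \frac{9}{2}$)
$n = 67$
$f{\left(w,S \right)} = \frac{10}{3} - \frac{4 w}{3}$ ($f{\left(w,S \right)} = \frac{2 \left(5 - 2 w\right)}{3} = \frac{10}{3} - \frac{4 w}{3}$)
$k{\left(I \right)} = - \frac{8}{201}$ ($k{\left(I \right)} = \frac{\frac{10}{3} - 6}{67} = \left(\frac{10}{3} - 6\right) \frac{1}{67} = \left(- \frac{8}{3}\right) \frac{1}{67} = - \frac{8}{201}$)
$c{\left(-19 \right)} - k{\left(-167 \right)} = -19 - - \frac{8}{201} = -19 + \frac{8}{201} = - \frac{3811}{201}$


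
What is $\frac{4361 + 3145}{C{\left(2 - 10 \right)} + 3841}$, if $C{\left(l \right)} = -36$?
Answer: $\frac{7506}{3805} \approx 1.9727$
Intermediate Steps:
$\frac{4361 + 3145}{C{\left(2 - 10 \right)} + 3841} = \frac{4361 + 3145}{-36 + 3841} = \frac{7506}{3805}$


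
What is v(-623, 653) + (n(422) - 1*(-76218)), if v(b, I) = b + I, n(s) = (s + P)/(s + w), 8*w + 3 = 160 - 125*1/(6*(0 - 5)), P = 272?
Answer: 1618244616/21223 ≈ 76250.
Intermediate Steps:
w = 967/48 (w = -3/8 + (160 - 125*1/(6*(0 - 5)))/8 = -3/8 + (160 - 125/(6*(-5)))/8 = -3/8 + (160 - 125/(-30))/8 = -3/8 + (160 - 125*(-1/30))/8 = -3/8 + (160 + 25/6)/8 = -3/8 + (1/8)*(985/6) = -3/8 + 985/48 = 967/48 ≈ 20.146)
n(s) = (272 + s)/(967/48 + s) (n(s) = (s + 272)/(s + 967/48) = (272 + s)/(967/48 + s))
v(b, I) = I + b
v(-623, 653) + (n(422) - 1*(-76218)) = (653 - 623) + (48*(272 + 422)/(967 + 48*422) - 1*(-76218)) = 30 + (48*694/(967 + 20256) + 76218) = 30 + (48*694/21223 + 76218) = 30 + (48*(1/21223)*694 + 76218) = 30 + (33312/21223 + 76218) = 30 + 1617607926/21223 = 1618244616/21223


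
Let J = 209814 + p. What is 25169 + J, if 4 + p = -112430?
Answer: 122549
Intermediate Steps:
p = -112434 (p = -4 - 112430 = -112434)
J = 97380 (J = 209814 - 112434 = 97380)
25169 + J = 25169 + 97380 = 122549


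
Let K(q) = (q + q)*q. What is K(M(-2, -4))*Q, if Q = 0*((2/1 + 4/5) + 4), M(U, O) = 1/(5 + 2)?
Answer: 0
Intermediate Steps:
M(U, O) = ⅐ (M(U, O) = 1/7 = ⅐)
Q = 0 (Q = 0*((2*1 + 4*(⅕)) + 4) = 0*((2 + ⅘) + 4) = 0*(14/5 + 4) = 0*(34/5) = 0)
K(q) = 2*q² (K(q) = (2*q)*q = 2*q²)
K(M(-2, -4))*Q = (2*(⅐)²)*0 = (2*(1/49))*0 = (2/49)*0 = 0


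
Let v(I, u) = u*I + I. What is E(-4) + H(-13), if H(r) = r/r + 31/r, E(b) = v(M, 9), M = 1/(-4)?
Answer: -101/26 ≈ -3.8846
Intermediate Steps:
M = -¼ ≈ -0.25000
v(I, u) = I + I*u (v(I, u) = I*u + I = I + I*u)
E(b) = -5/2 (E(b) = -(1 + 9)/4 = -¼*10 = -5/2)
H(r) = 1 + 31/r
E(-4) + H(-13) = -5/2 + (31 - 13)/(-13) = -5/2 - 1/13*18 = -5/2 - 18/13 = -101/26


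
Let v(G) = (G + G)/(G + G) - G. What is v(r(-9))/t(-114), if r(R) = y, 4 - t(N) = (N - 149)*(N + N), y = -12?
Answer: -13/59960 ≈ -0.00021681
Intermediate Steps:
t(N) = 4 - 2*N*(-149 + N) (t(N) = 4 - (N - 149)*(N + N) = 4 - (-149 + N)*2*N = 4 - 2*N*(-149 + N))
r(R) = -12
v(G) = 1 - G (v(G) = (2*G)/((2*G)) - G = (2*G)*(1/(2*G)) - G = 1 - G)
v(r(-9))/t(-114) = (1 - 1*(-12))/(4 - 2*(-114)² + 298*(-114)) = (1 + 12)/(4 - 2*12996 - 33972) = 13/(4 - 25992 - 33972) = 13/(-59960) = 13*(-1/59960) = -13/59960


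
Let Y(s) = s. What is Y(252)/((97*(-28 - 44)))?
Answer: -7/194 ≈ -0.036082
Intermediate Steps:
Y(252)/((97*(-28 - 44))) = 252/((97*(-28 - 44))) = 252/((97*(-72))) = 252/(-6984) = 252*(-1/6984) = -7/194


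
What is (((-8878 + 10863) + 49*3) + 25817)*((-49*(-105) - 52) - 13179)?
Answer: -225995614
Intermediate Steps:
(((-8878 + 10863) + 49*3) + 25817)*((-49*(-105) - 52) - 13179) = ((1985 + 147) + 25817)*((5145 - 52) - 13179) = (2132 + 25817)*(5093 - 13179) = 27949*(-8086) = -225995614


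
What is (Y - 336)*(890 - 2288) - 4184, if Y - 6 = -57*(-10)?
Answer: -339704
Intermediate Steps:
Y = 576 (Y = 6 - 57*(-10) = 6 + 570 = 576)
(Y - 336)*(890 - 2288) - 4184 = (576 - 336)*(890 - 2288) - 4184 = 240*(-1398) - 4184 = -335520 - 4184 = -339704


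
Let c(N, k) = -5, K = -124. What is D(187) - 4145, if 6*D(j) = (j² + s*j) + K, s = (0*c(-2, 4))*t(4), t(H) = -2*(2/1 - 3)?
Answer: 3325/2 ≈ 1662.5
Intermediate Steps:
t(H) = 2 (t(H) = -2*(2*1 - 3) = -2*(2 - 3) = -2*(-1) = 2)
s = 0 (s = (0*(-5))*2 = 0*2 = 0)
D(j) = -62/3 + j²/6 (D(j) = ((j² + 0*j) - 124)/6 = ((j² + 0) - 124)/6 = (j² - 124)/6 = (-124 + j²)/6 = -62/3 + j²/6)
D(187) - 4145 = (-62/3 + (⅙)*187²) - 4145 = (-62/3 + (⅙)*34969) - 4145 = (-62/3 + 34969/6) - 4145 = 11615/2 - 4145 = 3325/2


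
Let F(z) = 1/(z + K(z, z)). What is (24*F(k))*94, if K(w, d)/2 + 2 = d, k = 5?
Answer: 2256/11 ≈ 205.09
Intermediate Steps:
K(w, d) = -4 + 2*d
F(z) = 1/(-4 + 3*z) (F(z) = 1/(z + (-4 + 2*z)) = 1/(-4 + 3*z))
(24*F(k))*94 = (24/(-4 + 3*5))*94 = (24/(-4 + 15))*94 = (24/11)*94 = 2256/11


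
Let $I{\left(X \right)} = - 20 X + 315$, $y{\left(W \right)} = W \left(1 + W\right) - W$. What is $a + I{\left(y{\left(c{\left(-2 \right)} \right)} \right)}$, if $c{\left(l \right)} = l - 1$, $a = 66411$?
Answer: $66546$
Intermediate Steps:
$c{\left(l \right)} = -1 + l$
$y{\left(W \right)} = - W + W \left(1 + W\right)$
$I{\left(X \right)} = 315 - 20 X$
$a + I{\left(y{\left(c{\left(-2 \right)} \right)} \right)} = 66411 + \left(315 - 20 \left(-1 - 2\right)^{2}\right) = 66411 + \left(315 - 20 \left(-3\right)^{2}\right) = 66411 + \left(315 - 180\right) = 66411 + 135 = 66546$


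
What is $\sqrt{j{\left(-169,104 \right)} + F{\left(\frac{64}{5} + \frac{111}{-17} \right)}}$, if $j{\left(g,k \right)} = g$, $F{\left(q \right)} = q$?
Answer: $\frac{2 i \sqrt{293930}}{85} \approx 12.757 i$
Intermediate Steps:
$\sqrt{j{\left(-169,104 \right)} + F{\left(\frac{64}{5} + \frac{111}{-17} \right)}} = \sqrt{-169 + \left(\frac{64}{5} + \frac{111}{-17}\right)} = \sqrt{-169 + \left(64 \cdot \frac{1}{5} + 111 \left(- \frac{1}{17}\right)\right)} = \sqrt{-169 + \left(\frac{64}{5} - \frac{111}{17}\right)} = \sqrt{-169 + \frac{533}{85}} = \sqrt{- \frac{13832}{85}} = \frac{2 i \sqrt{293930}}{85}$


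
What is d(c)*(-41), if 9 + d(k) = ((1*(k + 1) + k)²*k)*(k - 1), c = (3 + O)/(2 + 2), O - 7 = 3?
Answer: -1055709/64 ≈ -16495.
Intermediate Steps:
O = 10 (O = 7 + 3 = 10)
c = 13/4 (c = (3 + 10)/(2 + 2) = 13/4 ≈ 3.2500)
d(k) = -9 + k*(1 + 2*k)²*(-1 + k) (d(k) = -9 + ((1*(k + 1) + k)²*k)*(k - 1) = -9 + ((1*(1 + k) + k)²*k)*(-1 + k) = -9 + (((1 + k) + k)²*k)*(-1 + k) = -9 + ((1 + 2*k)²*k)*(-1 + k) = -9 + (k*(1 + 2*k)²)*(-1 + k) = -9 + k*(1 + 2*k)²*(-1 + k))
d(c)*(-41) = (-9 - 1*13/4 - 3*(13/4)² + 4*(13/4)⁴)*(-41) = (-9 - 13/4 - 3*169/16 + 4*(28561/256))*(-41) = (-9 - 13/4 - 507/16 + 28561/64)*(-41) = (25749/64)*(-41) = -1055709/64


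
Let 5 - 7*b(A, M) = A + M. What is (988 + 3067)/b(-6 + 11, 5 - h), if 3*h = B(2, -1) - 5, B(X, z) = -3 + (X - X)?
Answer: -85155/23 ≈ -3702.4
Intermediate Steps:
B(X, z) = -3 (B(X, z) = -3 + 0 = -3)
h = -8/3 (h = (-3 - 5)/3 = (⅓)*(-8) = -8/3 ≈ -2.6667)
b(A, M) = 5/7 - A/7 - M/7 (b(A, M) = 5/7 - (A + M)/7 = 5/7 + (-A/7 - M/7) = 5/7 - A/7 - M/7)
(988 + 3067)/b(-6 + 11, 5 - h) = (988 + 3067)/(5/7 - (-6 + 11)/7 - (5 - 1*(-8/3))/7) = 4055/(5/7 - ⅐*5 - (5 + 8/3)/7) = 4055/(5/7 - 5/7 - ⅐*23/3) = 4055/(5/7 - 5/7 - 23/21) = 4055/(-23/21) = 4055*(-21/23) = -85155/23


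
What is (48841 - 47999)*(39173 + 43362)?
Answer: 69494470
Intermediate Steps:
(48841 - 47999)*(39173 + 43362) = 842*82535 = 69494470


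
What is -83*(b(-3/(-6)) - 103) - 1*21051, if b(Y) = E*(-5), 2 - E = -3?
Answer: -10427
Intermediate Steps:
E = 5 (E = 2 - 1*(-3) = 2 + 3 = 5)
b(Y) = -25 (b(Y) = 5*(-5) = -25)
-83*(b(-3/(-6)) - 103) - 1*21051 = -83*(-25 - 103) - 1*21051 = -83*(-128) - 21051 = 10624 - 21051 = -10427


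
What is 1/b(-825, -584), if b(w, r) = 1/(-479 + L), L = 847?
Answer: 368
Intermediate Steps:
b(w, r) = 1/368 (b(w, r) = 1/(-479 + 847) = 1/368)
1/b(-825, -584) = 1/(1/368) = 368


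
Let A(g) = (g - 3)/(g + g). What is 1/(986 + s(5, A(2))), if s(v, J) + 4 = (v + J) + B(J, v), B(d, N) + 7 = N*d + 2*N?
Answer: 2/1977 ≈ 0.0010116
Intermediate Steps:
B(d, N) = -7 + 2*N + N*d (B(d, N) = -7 + (N*d + 2*N) = -7 + (2*N + N*d) = -7 + 2*N + N*d)
A(g) = (-3 + g)/(2*g) (A(g) = (-3 + g)/((2*g)) = (-3 + g)*(1/(2*g)) = (-3 + g)/(2*g))
s(v, J) = -11 + J + 3*v + J*v (s(v, J) = -4 + ((v + J) + (-7 + 2*v + v*J)) = -4 + ((J + v) + (-7 + 2*v + J*v)) = -4 + (-7 + J + 3*v + J*v) = -11 + J + 3*v + J*v)
1/(986 + s(5, A(2))) = 1/(986 + (-11 + (½)*(-3 + 2)/2 + 3*5 + ((½)*(-3 + 2)/2)*5)) = 1/(986 + (-11 + (½)*(½)*(-1) + 15 + ((½)*(½)*(-1))*5)) = 1/(986 + (-11 - ¼ + 15 - ¼*5)) = 1/(986 + (-11 - ¼ + 15 - 5/4)) = 1/(986 + 5/2) = 1/(1977/2) = 2/1977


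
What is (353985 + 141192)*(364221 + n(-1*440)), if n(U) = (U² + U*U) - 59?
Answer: 372057181074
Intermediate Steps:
n(U) = -59 + 2*U² (n(U) = (U² + U²) - 59 = 2*U² - 59 = -59 + 2*U²)
(353985 + 141192)*(364221 + n(-1*440)) = (353985 + 141192)*(364221 + (-59 + 2*(-1*440)²)) = 495177*(364221 + (-59 + 2*(-440)²)) = 495177*(364221 + (-59 + 2*193600)) = 495177*(364221 + (-59 + 387200)) = 495177*(364221 + 387141) = 495177*751362 = 372057181074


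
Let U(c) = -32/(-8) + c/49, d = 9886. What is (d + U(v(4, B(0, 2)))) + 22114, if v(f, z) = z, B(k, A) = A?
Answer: 1568198/49 ≈ 32004.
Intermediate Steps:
U(c) = 4 + c/49 (U(c) = -32*(-⅛) + c*(1/49) = 4 + c/49)
(d + U(v(4, B(0, 2)))) + 22114 = (9886 + (4 + (1/49)*2)) + 22114 = (9886 + (4 + 2/49)) + 22114 = (9886 + 198/49) + 22114 = 484612/49 + 22114 = 1568198/49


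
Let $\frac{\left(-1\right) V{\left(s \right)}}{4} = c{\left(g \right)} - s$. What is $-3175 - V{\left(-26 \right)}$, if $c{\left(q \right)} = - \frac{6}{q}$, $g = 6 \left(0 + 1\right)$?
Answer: $-3075$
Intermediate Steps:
$g = 6$ ($g = 6 \cdot 1 = 6$)
$V{\left(s \right)} = 4 + 4 s$ ($V{\left(s \right)} = - 4 \left(- \frac{6}{6} - s\right) = - 4 \left(\left(-6\right) \frac{1}{6} - s\right) = - 4 \left(-1 - s\right) = 4 + 4 s$)
$-3175 - V{\left(-26 \right)} = -3175 - \left(4 + 4 \left(-26\right)\right) = -3175 - \left(4 - 104\right) = -3175 - -100 = -3175 + 100 = -3075$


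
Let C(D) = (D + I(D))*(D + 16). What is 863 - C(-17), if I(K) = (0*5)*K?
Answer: 846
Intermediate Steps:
I(K) = 0 (I(K) = 0*K = 0)
C(D) = D*(16 + D) (C(D) = (D + 0)*(D + 16) = D*(16 + D))
863 - C(-17) = 863 - (-17)*(16 - 17) = 863 - (-17)*(-1) = 863 - 1*17 = 863 - 17 = 846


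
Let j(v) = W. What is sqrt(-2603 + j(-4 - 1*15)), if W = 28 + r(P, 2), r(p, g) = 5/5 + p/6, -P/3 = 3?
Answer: I*sqrt(10302)/2 ≈ 50.749*I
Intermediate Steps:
P = -9 (P = -3*3 = -9)
r(p, g) = 1 + p/6 (r(p, g) = 5*(1/5) + p*(1/6) = 1 + p/6)
W = 55/2 (W = 28 + (1 + (1/6)*(-9)) = 28 + (1 - 3/2) = 28 - 1/2 = 55/2 ≈ 27.500)
j(v) = 55/2
sqrt(-2603 + j(-4 - 1*15)) = sqrt(-2603 + 55/2) = sqrt(-5151/2) = I*sqrt(10302)/2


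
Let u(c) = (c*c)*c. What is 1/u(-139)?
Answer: -1/2685619 ≈ -3.7235e-7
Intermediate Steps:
u(c) = c³ (u(c) = c²*c = c³)
1/u(-139) = 1/((-139)³) = 1/(-2685619) = -1/2685619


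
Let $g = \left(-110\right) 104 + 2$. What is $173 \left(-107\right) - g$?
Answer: $-7073$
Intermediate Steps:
$g = -11438$ ($g = -11440 + 2 = -11438$)
$173 \left(-107\right) - g = 173 \left(-107\right) - -11438 = -18511 + 11438 = -7073$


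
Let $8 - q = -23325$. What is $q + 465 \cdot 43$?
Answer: $43328$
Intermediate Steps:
$q = 23333$ ($q = 8 - -23325 = 8 + 23325 = 23333$)
$q + 465 \cdot 43 = 23333 + 465 \cdot 43 = 23333 + 19995 = 43328$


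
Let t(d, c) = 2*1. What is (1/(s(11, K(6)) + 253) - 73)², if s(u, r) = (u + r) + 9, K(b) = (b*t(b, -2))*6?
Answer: 634233856/119025 ≈ 5328.6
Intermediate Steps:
t(d, c) = 2
K(b) = 12*b (K(b) = (b*2)*6 = (2*b)*6 = 12*b)
s(u, r) = 9 + r + u (s(u, r) = (r + u) + 9 = 9 + r + u)
(1/(s(11, K(6)) + 253) - 73)² = (1/((9 + 12*6 + 11) + 253) - 73)² = (1/((9 + 72 + 11) + 253) - 73)² = (1/(92 + 253) - 73)² = (1/345 - 73)² = (-25184/345)² = 634233856/119025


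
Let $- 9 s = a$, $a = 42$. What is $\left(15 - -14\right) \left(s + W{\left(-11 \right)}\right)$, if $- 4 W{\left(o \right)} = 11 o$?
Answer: $\frac{8903}{12} \approx 741.92$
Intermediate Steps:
$W{\left(o \right)} = - \frac{11 o}{4}$
$s = - \frac{14}{3}$ ($s = \left(- \frac{1}{9}\right) 42 = - \frac{14}{3} \approx -4.6667$)
$\left(15 - -14\right) \left(s + W{\left(-11 \right)}\right) = \left(15 - -14\right) \left(- \frac{14}{3} - - \frac{121}{4}\right) = \left(15 + 14\right) \left(- \frac{14}{3} + \frac{121}{4}\right) = 29 \cdot \frac{307}{12} = \frac{8903}{12}$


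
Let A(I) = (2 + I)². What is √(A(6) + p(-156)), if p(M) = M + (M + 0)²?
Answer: 2*√6061 ≈ 155.70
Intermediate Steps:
p(M) = M + M²
√(A(6) + p(-156)) = √((2 + 6)² - 156*(1 - 156)) = √(8² - 156*(-155)) = √(64 + 24180) = √24244 = 2*√6061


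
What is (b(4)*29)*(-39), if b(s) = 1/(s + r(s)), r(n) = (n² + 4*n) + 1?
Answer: -1131/37 ≈ -30.568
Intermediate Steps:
r(n) = 1 + n² + 4*n
b(s) = 1/(1 + s² + 5*s) (b(s) = 1/(s + (1 + s² + 4*s)) = 1/(1 + s² + 5*s))
(b(4)*29)*(-39) = (29/(1 + 4² + 5*4))*(-39) = (29/(1 + 16 + 20))*(-39) = (29/37)*(-39) = -1131/37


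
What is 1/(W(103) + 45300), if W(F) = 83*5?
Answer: 1/45715 ≈ 2.1875e-5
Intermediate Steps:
W(F) = 415
1/(W(103) + 45300) = 1/(415 + 45300) = 1/45715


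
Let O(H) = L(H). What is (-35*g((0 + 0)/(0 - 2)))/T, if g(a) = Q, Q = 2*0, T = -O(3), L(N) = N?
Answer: 0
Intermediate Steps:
O(H) = H
T = -3 (T = -1*3 = -3)
Q = 0
g(a) = 0
(-35*g((0 + 0)/(0 - 2)))/T = -35*0/(-3) = 0*(-1/3) = 0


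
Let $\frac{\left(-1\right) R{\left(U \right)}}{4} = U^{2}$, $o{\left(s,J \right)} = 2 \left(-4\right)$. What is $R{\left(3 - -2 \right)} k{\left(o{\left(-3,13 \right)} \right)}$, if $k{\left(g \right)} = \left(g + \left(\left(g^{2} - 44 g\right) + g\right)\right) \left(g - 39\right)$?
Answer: $1880000$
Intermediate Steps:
$o{\left(s,J \right)} = -8$
$k{\left(g \right)} = \left(-39 + g\right) \left(g^{2} - 42 g\right)$ ($k{\left(g \right)} = \left(g + \left(g^{2} - 43 g\right)\right) \left(-39 + g\right) = \left(g^{2} - 42 g\right) \left(-39 + g\right) = \left(-39 + g\right) \left(g^{2} - 42 g\right)$)
$R{\left(U \right)} = - 4 U^{2}$
$R{\left(3 - -2 \right)} k{\left(o{\left(-3,13 \right)} \right)} = - 4 \left(3 - -2\right)^{2} \left(- 8 \left(1638 + \left(-8\right)^{2} - -648\right)\right) = - 4 \left(3 + 2\right)^{2} \left(- 8 \left(1638 + 64 + 648\right)\right) = - 4 \cdot 5^{2} \left(\left(-8\right) 2350\right) = \left(-4\right) 25 \left(-18800\right) = \left(-100\right) \left(-18800\right) = 1880000$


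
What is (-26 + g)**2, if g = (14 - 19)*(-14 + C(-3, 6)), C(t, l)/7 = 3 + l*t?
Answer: 323761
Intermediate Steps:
C(t, l) = 21 + 7*l*t (C(t, l) = 7*(3 + l*t) = 21 + 7*l*t)
g = 595 (g = (14 - 19)*(-14 + (21 + 7*6*(-3))) = -5*(-14 + (21 - 126)) = -5*(-14 - 105) = -5*(-119) = 595)
(-26 + g)**2 = (-26 + 595)**2 = 569**2 = 323761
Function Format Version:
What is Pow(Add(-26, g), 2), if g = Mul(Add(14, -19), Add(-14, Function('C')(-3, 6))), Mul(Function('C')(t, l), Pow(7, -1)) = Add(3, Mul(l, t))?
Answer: 323761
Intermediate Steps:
Function('C')(t, l) = Add(21, Mul(7, l, t)) (Function('C')(t, l) = Mul(7, Add(3, Mul(l, t))) = Add(21, Mul(7, l, t)))
g = 595 (g = Mul(Add(14, -19), Add(-14, Add(21, Mul(7, 6, -3)))) = Mul(-5, Add(-14, Add(21, -126))) = Mul(-5, Add(-14, -105)) = Mul(-5, -119) = 595)
Pow(Add(-26, g), 2) = Pow(Add(-26, 595), 2) = Pow(569, 2) = 323761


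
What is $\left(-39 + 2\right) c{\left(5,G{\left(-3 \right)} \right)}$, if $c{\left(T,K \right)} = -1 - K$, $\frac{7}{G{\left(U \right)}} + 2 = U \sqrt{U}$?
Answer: $\frac{629}{31} + \frac{777 i \sqrt{3}}{31} \approx 20.29 + 43.413 i$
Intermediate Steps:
$G{\left(U \right)} = \frac{7}{-2 + U^{\frac{3}{2}}}$ ($G{\left(U \right)} = \frac{7}{-2 + U \sqrt{U}} = \frac{7}{-2 + U^{\frac{3}{2}}}$)
$\left(-39 + 2\right) c{\left(5,G{\left(-3 \right)} \right)} = \left(-39 + 2\right) \left(-1 - \frac{7}{-2 + \left(-3\right)^{\frac{3}{2}}}\right) = - 37 \left(-1 - \frac{7}{-2 - 3 i \sqrt{3}}\right) = 37 + \frac{259}{-2 - 3 i \sqrt{3}}$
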